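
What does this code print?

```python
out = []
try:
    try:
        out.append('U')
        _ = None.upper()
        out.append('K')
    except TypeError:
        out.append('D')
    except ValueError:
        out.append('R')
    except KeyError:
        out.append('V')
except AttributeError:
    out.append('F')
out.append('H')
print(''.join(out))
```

Execution trace: 'U' (try body) → 'F' (outer except AttributeError) → 'H' (after the try/except). Output: UFH

Answer: UFH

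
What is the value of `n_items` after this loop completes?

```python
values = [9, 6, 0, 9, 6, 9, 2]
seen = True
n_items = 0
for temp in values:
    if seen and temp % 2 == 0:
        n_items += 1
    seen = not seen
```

Count even values at even positions
`n_items` takes the values: 0 → 1 → 2 → 3

Answer: 3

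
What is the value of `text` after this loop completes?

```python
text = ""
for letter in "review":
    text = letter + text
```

Reverse 'review'
`text` takes the values: "" → "r" → "er" → "ver" → "iver" → "eiver" → "weiver"

Answer: "weiver"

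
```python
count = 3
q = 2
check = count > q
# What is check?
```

Trace:
`count = 3` → count = 3
`q = 2` → q = 2
`check = count > q` → check = True
So check = True

Answer: True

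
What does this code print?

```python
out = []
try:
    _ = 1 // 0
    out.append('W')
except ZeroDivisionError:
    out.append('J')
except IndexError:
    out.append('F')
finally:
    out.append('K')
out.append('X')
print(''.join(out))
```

Execution trace: 'J' (except ZeroDivisionError) → 'K' (finally) → 'X' (after the try/except). Output: JKX

Answer: JKX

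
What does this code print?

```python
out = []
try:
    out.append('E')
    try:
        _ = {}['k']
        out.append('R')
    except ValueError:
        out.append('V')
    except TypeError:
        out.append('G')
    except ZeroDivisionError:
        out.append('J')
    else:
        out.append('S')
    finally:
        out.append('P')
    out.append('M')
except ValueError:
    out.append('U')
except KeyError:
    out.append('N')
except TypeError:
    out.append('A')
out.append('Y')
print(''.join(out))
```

Execution trace: 'E' (try body) → 'P' (inner finally) → 'N' (except KeyError) → 'Y' (after the try/except). Output: EPNY

Answer: EPNY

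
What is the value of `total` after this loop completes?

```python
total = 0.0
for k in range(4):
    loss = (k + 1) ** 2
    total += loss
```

Sum of squared losses 1² + 2² + ... + 4²
`total` takes the values: 0.0 → 1.0 → 5.0 → 14.0 → 30.0

Answer: 30.0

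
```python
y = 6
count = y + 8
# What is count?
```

Trace:
`y = 6` → y = 6
`count = y + 8` → count = 14
So count = 14

Answer: 14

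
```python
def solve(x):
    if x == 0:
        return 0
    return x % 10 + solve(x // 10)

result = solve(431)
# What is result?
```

Sum of digits of 431: 1 + 3 + 4 = 8

Answer: 8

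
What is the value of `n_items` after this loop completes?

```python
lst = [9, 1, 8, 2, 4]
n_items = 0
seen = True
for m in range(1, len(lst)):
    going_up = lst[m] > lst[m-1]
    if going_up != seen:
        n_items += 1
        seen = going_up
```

Count direction changes in [9, 1, 8, 2, 4]
`n_items` takes the values: 0 → 1 → 2 → 3 → 4

Answer: 4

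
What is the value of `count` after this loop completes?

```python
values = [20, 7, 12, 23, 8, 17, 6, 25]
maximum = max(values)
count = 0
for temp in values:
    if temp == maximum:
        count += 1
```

Count of max value 25 in [20, 7, 12, 23, 8, 17, 6, 25]
`count` takes the values: 0 → 1

Answer: 1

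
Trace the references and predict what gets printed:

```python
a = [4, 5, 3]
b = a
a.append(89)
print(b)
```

Key concept: basic list aliasing.
Step by step:
`a = [4, 5, 3]` → a = [4, 5, 3]
`b = a` → b = [4, 5, 3] (same object as a)
`a.append(89)` → a = [4, 5, 3, 89] (same object as b); b = [4, 5, 3, 89] (same object as a)
`print(b)` → prints [4, 5, 3, 89]

Answer: [4, 5, 3, 89]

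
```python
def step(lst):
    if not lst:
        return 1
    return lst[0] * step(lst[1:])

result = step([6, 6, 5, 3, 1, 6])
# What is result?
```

Product over [6, 6, 5, 3, 1, 6] = 6 * 6 * 5 * 3 * 1 * 6 = 3240

Answer: 3240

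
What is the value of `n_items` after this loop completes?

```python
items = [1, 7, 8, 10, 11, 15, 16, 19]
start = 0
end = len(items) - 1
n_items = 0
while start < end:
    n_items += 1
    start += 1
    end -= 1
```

Iterations until pointers meet (list length 8)
`n_items` takes the values: 0 → 1 → 2 → 3 → 4

Answer: 4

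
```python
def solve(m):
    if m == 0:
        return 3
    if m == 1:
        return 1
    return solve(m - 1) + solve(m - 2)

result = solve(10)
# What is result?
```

Build up from base cases: solve(0)=3, solve(1)=1, solve(2)=4, solve(3)=5, solve(4)=9, solve(5)=14, solve(6)=23, ..., solve(10)=157

Answer: 157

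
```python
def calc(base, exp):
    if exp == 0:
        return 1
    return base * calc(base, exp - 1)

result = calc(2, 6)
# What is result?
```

calc(2, 6) = 2 * 2 * 2 * 2 * 2 * 2 = 64

Answer: 64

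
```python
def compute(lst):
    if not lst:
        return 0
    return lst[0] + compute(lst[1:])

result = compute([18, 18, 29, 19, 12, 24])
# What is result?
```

18 + 18 + 29 + 19 + 12 + 24 + 0 = 120

Answer: 120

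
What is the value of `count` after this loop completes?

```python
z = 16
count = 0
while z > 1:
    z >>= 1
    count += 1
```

Count right shifts until 1
`count` takes the values: 0 → 1 → 2 → 3 → 4

Answer: 4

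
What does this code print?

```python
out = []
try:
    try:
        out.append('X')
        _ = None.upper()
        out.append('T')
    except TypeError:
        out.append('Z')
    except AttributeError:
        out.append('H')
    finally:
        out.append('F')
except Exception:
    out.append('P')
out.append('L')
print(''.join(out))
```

Execution trace: 'X' (inner try body) → 'H' (inner except AttributeError) → 'F' (inner finally) → 'L' (after the try/except). Output: XHFL

Answer: XHFL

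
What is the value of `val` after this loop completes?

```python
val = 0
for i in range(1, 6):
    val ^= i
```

XOR of 1 to 5
`val` takes the values: 0 → 1 → 3 → 0 → 4 → 1

Answer: 1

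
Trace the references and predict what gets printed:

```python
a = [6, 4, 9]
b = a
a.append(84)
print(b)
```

Key concept: basic list aliasing.
Step by step:
`a = [6, 4, 9]` → a = [6, 4, 9]
`b = a` → b = [6, 4, 9] (same object as a)
`a.append(84)` → a = [6, 4, 9, 84] (same object as b); b = [6, 4, 9, 84] (same object as a)
`print(b)` → prints [6, 4, 9, 84]

Answer: [6, 4, 9, 84]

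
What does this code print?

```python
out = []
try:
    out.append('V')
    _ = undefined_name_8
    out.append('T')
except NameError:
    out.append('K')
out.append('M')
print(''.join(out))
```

Execution trace: 'V' (try body) → 'K' (except NameError) → 'M' (after the try/except). Output: VKM

Answer: VKM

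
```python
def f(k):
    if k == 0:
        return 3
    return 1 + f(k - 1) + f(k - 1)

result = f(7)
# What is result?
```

f(k) = 1 + 2·f(k-1), f(0)=3. Closed form: (3+1)·2^7 - 1 = 511.

Answer: 511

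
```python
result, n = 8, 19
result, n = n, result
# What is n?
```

Trace:
`result, n = 8, 19` → result = 8; n = 19
`result, n = n, result` → result = 19; n = 8
So n = 8

Answer: 8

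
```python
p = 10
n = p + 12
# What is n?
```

Trace:
`p = 10` → p = 10
`n = p + 12` → n = 22
So n = 22

Answer: 22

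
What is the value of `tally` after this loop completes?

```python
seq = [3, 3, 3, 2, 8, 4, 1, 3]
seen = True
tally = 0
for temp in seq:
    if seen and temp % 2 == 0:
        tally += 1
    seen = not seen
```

Count even values at even positions
`tally` takes the values: 0 → 1

Answer: 1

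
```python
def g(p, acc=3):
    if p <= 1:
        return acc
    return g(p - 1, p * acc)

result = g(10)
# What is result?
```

Accumulator trace (n, acc): (10, 3) -> (9, 30) -> (8, 270) -> (7, 2160) -> (6, 15120) -> (5, 90720) -> (4, 453600) -> (3, 1814400) -> (2, 5443200) -> (1, 10886400) -> return 10886400

Answer: 10886400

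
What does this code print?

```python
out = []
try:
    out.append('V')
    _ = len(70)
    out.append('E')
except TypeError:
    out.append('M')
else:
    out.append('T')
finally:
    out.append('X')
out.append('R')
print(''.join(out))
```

Execution trace: 'V' (try body) → 'M' (except TypeError) → 'X' (finally) → 'R' (after the try/except). Output: VMXR

Answer: VMXR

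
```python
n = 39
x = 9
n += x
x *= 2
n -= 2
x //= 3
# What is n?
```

Trace:
`n = 39` → n = 39
`x = 9` → x = 9
`n += x` → n = 48
`x *= 2` → x = 18
`n -= 2` → n = 46
`x //= 3` → x = 6
So n = 46

Answer: 46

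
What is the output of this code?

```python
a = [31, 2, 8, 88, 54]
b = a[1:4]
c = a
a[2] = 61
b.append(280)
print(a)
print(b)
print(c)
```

Key concept: slice vs alias.
Step by step:
`a = [31, 2, 8, 88, 54]` → a = [31, 2, 8, 88, 54]
`b = a[1:4]` → b = [2, 8, 88]
`c = a` → c = [31, 2, 8, 88, 54] (same object as a)
`a[2] = 61` → a = [31, 2, 61, 88, 54] (same object as c); c = [31, 2, 61, 88, 54] (same object as a)
`b.append(280)` → b = [2, 8, 88, 280]
`print(a)` → prints [31, 2, 61, 88, 54]
`print(b)` → prints [2, 8, 88, 280]
`print(c)` → prints [31, 2, 61, 88, 54]

Answer:
[31, 2, 61, 88, 54]
[2, 8, 88, 280]
[31, 2, 61, 88, 54]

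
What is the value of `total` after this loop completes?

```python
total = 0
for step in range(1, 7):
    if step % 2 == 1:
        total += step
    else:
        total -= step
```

Add odd, subtract even
`total` takes the values: 0 → 1 → -1 → 2 → -2 → 3 → -3

Answer: -3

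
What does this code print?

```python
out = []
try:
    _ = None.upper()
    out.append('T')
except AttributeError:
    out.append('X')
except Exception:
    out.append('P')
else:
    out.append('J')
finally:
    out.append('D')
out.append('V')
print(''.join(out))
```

Execution trace: 'X' (except AttributeError) → 'D' (finally) → 'V' (after the try/except). Output: XDV

Answer: XDV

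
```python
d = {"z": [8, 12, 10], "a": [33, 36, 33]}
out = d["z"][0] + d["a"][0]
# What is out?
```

Trace:
`d = {"z": [8, 12, 10], "a": [33, 36, 33]}` → d = {'z': [8, 12, 10], 'a': [33, 36, 33]}
`out = d["z"][0] + d["a"][0]` → out = 41
So out = 41

Answer: 41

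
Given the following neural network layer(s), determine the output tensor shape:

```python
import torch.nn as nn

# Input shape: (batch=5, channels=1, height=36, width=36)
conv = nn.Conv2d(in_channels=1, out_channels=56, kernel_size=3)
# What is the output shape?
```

Input: (5, 1, 36, 36) -> Output: (5, 56, 34, 34)

Answer: (5, 56, 34, 34)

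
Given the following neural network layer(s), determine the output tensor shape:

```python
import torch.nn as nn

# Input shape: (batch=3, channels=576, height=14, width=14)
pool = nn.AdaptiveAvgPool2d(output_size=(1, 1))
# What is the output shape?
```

Input: (3, 576, 14, 14) -> Output: (3, 576, 1, 1)

Answer: (3, 576, 1, 1)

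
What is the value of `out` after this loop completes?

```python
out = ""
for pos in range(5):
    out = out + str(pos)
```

Concatenate digits 0 to 4
`out` takes the values: "" → "0" → "01" → "012" → "0123" → "01234"

Answer: "01234"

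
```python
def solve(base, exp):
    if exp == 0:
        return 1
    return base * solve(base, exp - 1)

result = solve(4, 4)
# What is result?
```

solve(4, 4) = 4 * 4 * 4 * 4 = 256

Answer: 256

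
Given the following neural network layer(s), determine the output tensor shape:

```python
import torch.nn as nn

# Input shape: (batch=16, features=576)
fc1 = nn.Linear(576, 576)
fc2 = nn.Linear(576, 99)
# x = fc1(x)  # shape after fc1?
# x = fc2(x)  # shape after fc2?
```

Input: (16, 576) -> after fc1: (16, 576) -> Output: (16, 99)

Answer: (16, 99)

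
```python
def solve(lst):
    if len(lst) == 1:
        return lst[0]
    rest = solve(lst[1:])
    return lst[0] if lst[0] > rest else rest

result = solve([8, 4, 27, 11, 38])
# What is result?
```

Recursive max over [8, 4, 27, 11, 38] = 38

Answer: 38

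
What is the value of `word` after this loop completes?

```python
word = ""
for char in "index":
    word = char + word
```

Reverse 'index'
`word` takes the values: "" → "i" → "ni" → "dni" → "edni" → "xedni"

Answer: "xedni"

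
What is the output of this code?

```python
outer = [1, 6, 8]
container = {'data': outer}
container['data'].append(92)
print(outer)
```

Key concept: dict holds reference to list.
Step by step:
`outer = [1, 6, 8]` → outer = [1, 6, 8]
`container = {'data': outer}` → container = {'data': [1, 6, 8]}
`container['data'].append(92)` → outer = [1, 6, 8, 92]; container = {'data': [1, 6, 8, 92]}
`print(outer)` → prints [1, 6, 8, 92]

Answer: [1, 6, 8, 92]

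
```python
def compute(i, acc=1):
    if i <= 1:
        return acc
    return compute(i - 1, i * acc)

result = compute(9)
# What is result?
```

Accumulator trace (n, acc): (9, 1) -> (8, 9) -> (7, 72) -> (6, 504) -> (5, 3024) -> (4, 15120) -> (3, 60480) -> (2, 181440) -> (1, 362880) -> return 362880

Answer: 362880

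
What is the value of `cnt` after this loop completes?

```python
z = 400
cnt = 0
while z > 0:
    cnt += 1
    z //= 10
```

Count digits by repeated division by 10
`cnt` takes the values: 0 → 1 → 2 → 3

Answer: 3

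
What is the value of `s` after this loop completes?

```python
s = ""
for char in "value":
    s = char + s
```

Reverse 'value'
`s` takes the values: "" → "v" → "av" → "lav" → "ulav" → "eulav"

Answer: "eulav"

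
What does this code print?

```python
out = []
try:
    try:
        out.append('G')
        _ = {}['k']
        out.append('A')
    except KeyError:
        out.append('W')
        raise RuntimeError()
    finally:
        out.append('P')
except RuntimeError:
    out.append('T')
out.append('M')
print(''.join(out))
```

Execution trace: 'G' (inner try body) → 'W' (inner except KeyError) → 'P' (inner finally) → 'T' (outer except RuntimeError) → 'M' (after the try/except). Output: GWPTM

Answer: GWPTM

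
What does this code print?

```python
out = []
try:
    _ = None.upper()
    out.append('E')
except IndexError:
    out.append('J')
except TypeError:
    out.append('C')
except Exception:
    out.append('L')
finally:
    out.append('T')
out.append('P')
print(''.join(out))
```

Execution trace: 'L' (except Exception) → 'T' (finally) → 'P' (after the try/except). Output: LTP

Answer: LTP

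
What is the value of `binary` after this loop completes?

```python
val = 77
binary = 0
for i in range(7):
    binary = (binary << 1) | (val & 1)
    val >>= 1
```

Reverse lowest 7 bits of 77
`binary` takes the values: 0 → 1 → 2 → 5 → 11 → 22 → 44 → 89

Answer: 89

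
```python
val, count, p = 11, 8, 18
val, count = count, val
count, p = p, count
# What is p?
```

Trace:
`val, count, p = 11, 8, 18` → val = 11; count = 8; p = 18
`val, count = count, val` → val = 8; count = 11
`count, p = p, count` → count = 18; p = 11
So p = 11

Answer: 11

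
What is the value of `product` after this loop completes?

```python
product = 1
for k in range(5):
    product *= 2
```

2^5 = 32
`product` takes the values: 1 → 2 → 4 → 8 → 16 → 32

Answer: 32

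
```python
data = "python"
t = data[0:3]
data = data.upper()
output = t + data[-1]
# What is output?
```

Trace:
`data = "python"` → data = 'python'
`t = data[0:3]` → t = 'pyt'
`data = data.upper()` → data = 'PYTHON'
`output = t + data[-1]` → output = 'pytN'
So output = 'pytN'

Answer: 'pytN'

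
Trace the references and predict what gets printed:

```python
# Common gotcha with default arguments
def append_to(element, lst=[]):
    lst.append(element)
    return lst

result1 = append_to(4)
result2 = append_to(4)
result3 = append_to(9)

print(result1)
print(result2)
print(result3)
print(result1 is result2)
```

Key concept: mutable default argument gotcha.
Step by step:
`result1 = append_to(4)` → result1 = [4]
`result2 = append_to(4)` → result1 = [4, 4] (same object as result2); result2 = [4, 4] (same object as result1)
`result3 = append_to(9)` → result1 = [4, 4, 9] (same object as result2, result3); result2 = [4, 4, 9] (same object as result1, result3); result3 = [4, 4, 9] (same object as result1, result2)
`print(result1)` → prints [4, 4, 9]
`print(result2)` → prints [4, 4, 9]
`print(result3)` → prints [4, 4, 9]
`print(result1 is result2)` → prints True

Answer:
[4, 4, 9]
[4, 4, 9]
[4, 4, 9]
True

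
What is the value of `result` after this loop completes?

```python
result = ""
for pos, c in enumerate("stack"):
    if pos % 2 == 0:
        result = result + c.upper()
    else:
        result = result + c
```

Uppercase even positions in 'stack'
`result` takes the values: "" → "S" → "St" → "StA" → "StAc" → "StAcK"

Answer: "StAcK"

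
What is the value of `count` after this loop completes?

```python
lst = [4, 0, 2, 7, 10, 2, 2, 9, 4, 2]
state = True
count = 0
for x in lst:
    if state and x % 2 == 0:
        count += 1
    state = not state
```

Count even values at even positions
`count` takes the values: 0 → 1 → 2 → 3 → 4 → 5

Answer: 5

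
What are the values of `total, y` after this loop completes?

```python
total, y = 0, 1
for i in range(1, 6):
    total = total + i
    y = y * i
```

Sum and factorial of 1 to 5
`total, y` takes the values: (0, 1) → (1, 1) → (3, 1) → (3, 2) → (6, 2) → (6, 6) → (10, 6) → (10, 24) → (15, 24) → (15, 120)

Answer: 15, 120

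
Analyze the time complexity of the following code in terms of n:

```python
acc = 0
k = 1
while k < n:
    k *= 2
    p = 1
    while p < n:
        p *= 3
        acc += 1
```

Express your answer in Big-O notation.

Each loop level contributes: log n × log n. Multiplying the contributions gives O(log² n).

Answer: O(log² n)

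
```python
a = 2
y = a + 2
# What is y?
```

Trace:
`a = 2` → a = 2
`y = a + 2` → y = 4
So y = 4

Answer: 4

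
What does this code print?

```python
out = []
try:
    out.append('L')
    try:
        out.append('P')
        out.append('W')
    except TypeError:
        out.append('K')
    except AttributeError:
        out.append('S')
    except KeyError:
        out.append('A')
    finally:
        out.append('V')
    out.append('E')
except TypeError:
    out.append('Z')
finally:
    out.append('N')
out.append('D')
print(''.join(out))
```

Execution trace: 'L' (try body) → 'P' (inner try body) → 'W' (inner try body, no exception) → 'V' (inner finally) → 'E' (try body, no exception) → 'N' (finally) → 'D' (after the try/except). Output: LPWVEND

Answer: LPWVEND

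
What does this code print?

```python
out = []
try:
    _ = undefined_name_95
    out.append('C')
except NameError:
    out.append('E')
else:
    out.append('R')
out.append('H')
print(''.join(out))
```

Execution trace: 'E' (except NameError) → 'H' (after the try/except). Output: EH

Answer: EH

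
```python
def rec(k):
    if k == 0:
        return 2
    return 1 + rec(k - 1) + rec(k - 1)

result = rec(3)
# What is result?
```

rec(k) = 1 + 2·rec(k-1), rec(0)=2. Closed form: (2+1)·2^3 - 1 = 23.

Answer: 23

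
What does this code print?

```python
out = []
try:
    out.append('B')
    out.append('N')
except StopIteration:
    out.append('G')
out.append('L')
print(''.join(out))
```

Execution trace: 'B' (try body) → 'N' (try body, no exception) → 'L' (after the try/except). Output: BNL

Answer: BNL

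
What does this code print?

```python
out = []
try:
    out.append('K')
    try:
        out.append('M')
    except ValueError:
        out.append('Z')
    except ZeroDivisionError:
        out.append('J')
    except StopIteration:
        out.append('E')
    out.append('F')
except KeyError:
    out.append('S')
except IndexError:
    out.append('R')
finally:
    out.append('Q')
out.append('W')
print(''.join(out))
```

Execution trace: 'K' (try body) → 'M' (inner try body, no exception) → 'F' (try body, no exception) → 'Q' (finally) → 'W' (after the try/except). Output: KMFQW

Answer: KMFQW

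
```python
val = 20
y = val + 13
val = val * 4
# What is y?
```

Trace:
`val = 20` → val = 20
`y = val + 13` → y = 33
`val = val * 4` → val = 80
So y = 33

Answer: 33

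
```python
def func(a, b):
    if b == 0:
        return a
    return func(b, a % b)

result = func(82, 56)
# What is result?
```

func(82, 56) -> func(56, 26) -> func(26, 4) -> func(4, 2) -> func(2, 0) -> 2

Answer: 2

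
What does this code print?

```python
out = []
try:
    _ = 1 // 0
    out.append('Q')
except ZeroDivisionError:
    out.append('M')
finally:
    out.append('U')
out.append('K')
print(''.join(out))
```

Execution trace: 'M' (except ZeroDivisionError) → 'U' (finally) → 'K' (after the try/except). Output: MUK

Answer: MUK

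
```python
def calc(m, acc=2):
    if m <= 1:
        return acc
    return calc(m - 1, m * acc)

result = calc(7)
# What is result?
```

Accumulator trace (n, acc): (7, 2) -> (6, 14) -> (5, 84) -> (4, 420) -> (3, 1680) -> (2, 5040) -> (1, 10080) -> return 10080

Answer: 10080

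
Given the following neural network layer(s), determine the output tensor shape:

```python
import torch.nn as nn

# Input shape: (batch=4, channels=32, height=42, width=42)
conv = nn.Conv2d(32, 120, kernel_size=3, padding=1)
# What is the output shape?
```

Input: (4, 32, 42, 42) -> Output: (4, 120, 42, 42)

Answer: (4, 120, 42, 42)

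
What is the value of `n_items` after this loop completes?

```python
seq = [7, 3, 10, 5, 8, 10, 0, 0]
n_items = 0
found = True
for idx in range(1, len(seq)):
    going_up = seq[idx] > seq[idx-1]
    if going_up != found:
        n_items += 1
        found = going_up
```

Count direction changes in [7, 3, 10, 5, 8, 10, 0, 0]
`n_items` takes the values: 0 → 1 → 2 → 3 → 4 → 5

Answer: 5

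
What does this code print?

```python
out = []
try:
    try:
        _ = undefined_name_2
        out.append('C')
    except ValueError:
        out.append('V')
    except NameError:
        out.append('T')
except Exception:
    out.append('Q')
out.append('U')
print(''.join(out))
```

Execution trace: 'T' (inner except NameError) → 'U' (after the try/except). Output: TU

Answer: TU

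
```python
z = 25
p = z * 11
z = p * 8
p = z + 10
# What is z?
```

Trace:
`z = 25` → z = 25
`p = z * 11` → p = 275
`z = p * 8` → z = 2200
`p = z + 10` → p = 2210
So z = 2200

Answer: 2200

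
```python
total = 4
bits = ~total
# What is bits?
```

Trace:
`total = 4` → total = 4
`bits = ~total` → bits = -5
So bits = -5

Answer: -5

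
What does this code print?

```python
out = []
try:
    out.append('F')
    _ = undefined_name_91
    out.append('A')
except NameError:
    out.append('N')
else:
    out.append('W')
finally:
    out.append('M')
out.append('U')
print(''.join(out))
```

Execution trace: 'F' (try body) → 'N' (except NameError) → 'M' (finally) → 'U' (after the try/except). Output: FNMU

Answer: FNMU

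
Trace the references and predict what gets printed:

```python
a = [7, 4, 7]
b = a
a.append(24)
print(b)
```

Key concept: basic list aliasing.
Step by step:
`a = [7, 4, 7]` → a = [7, 4, 7]
`b = a` → b = [7, 4, 7] (same object as a)
`a.append(24)` → a = [7, 4, 7, 24] (same object as b); b = [7, 4, 7, 24] (same object as a)
`print(b)` → prints [7, 4, 7, 24]

Answer: [7, 4, 7, 24]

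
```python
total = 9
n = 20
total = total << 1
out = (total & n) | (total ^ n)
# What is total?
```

Trace:
`total = 9` → total = 9
`n = 20` → n = 20
`total = total << 1` → total = 18
`out = (total & n) | (total ^ n)` → out = 22
So total = 18

Answer: 18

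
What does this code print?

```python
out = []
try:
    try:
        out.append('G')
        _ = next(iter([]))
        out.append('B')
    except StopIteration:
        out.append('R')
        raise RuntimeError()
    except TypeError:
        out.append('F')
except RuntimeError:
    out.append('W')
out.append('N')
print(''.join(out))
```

Execution trace: 'G' (inner try body) → 'R' (inner except StopIteration) → 'W' (outer except RuntimeError) → 'N' (after the try/except). Output: GRWN

Answer: GRWN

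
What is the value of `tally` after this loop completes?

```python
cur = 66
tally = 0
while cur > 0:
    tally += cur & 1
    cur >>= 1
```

Count set bits in 66 (binary: 0b1000010)
`tally` takes the values: 0 → 1 → 2

Answer: 2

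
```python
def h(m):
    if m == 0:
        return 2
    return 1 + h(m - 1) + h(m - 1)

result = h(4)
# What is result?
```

h(m) = 1 + 2·h(m-1), h(0)=2. Closed form: (2+1)·2^4 - 1 = 47.

Answer: 47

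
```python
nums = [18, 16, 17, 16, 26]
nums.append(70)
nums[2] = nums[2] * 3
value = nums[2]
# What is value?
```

Trace:
`nums = [18, 16, 17, 16, 26]` → nums = [18, 16, 17, 16, 26]
`nums.append(70)` → nums = [18, 16, 17, 16, 26, 70]
`nums[2] = nums[2] * 3` → nums = [18, 16, 51, 16, 26, 70]
`value = nums[2]` → value = 51
So value = 51

Answer: 51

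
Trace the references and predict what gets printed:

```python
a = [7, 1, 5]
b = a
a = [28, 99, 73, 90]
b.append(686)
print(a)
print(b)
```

Key concept: rebinding vs mutation: a is rebound to a new list, b still points at the original.
Step by step:
`a = [7, 1, 5]` → a = [7, 1, 5]
`b = a` → b = [7, 1, 5] (same object as a)
`a = [28, 99, 73, 90]` → a = [28, 99, 73, 90]
`b.append(686)` → b = [7, 1, 5, 686]
`print(a)` → prints [28, 99, 73, 90]
`print(b)` → prints [7, 1, 5, 686]

Answer:
[28, 99, 73, 90]
[7, 1, 5, 686]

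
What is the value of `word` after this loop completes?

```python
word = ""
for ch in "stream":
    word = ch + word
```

Reverse 'stream'
`word` takes the values: "" → "s" → "ts" → "rts" → "erts" → "aerts" → "maerts"

Answer: "maerts"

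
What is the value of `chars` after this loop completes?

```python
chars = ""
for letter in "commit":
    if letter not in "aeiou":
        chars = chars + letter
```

Remove vowels from 'commit'
`chars` takes the values: "" → "c" → "cm" → "cmm" → "cmmt"

Answer: "cmmt"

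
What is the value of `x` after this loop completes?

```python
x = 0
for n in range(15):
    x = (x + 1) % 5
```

Increment mod 5, 15 times = 0
`x` takes the values: 0 → 1 → 2 → 3 → 4 → 0 → 1 → 2 → 3 → 4 → 0 → 1 → 2 → 3 → 4 → 0

Answer: 0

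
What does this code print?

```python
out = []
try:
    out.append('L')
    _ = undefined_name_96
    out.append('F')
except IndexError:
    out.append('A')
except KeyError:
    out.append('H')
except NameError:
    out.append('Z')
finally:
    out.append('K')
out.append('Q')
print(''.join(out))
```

Execution trace: 'L' (try body) → 'Z' (except NameError) → 'K' (finally) → 'Q' (after the try/except). Output: LZKQ

Answer: LZKQ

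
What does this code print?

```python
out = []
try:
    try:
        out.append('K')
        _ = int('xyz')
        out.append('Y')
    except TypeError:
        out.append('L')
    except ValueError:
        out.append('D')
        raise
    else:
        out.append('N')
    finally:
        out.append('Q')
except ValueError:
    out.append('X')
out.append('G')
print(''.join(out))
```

Execution trace: 'K' (inner try body) → 'D' (inner except ValueError) → 'Q' (inner finally) → 'X' (outer except ValueError) → 'G' (after the try/except). Output: KDQXG

Answer: KDQXG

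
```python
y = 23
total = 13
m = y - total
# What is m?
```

Trace:
`y = 23` → y = 23
`total = 13` → total = 13
`m = y - total` → m = 10
So m = 10

Answer: 10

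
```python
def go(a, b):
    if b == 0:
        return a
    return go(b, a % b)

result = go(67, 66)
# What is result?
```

go(67, 66) -> go(66, 1) -> go(1, 0) -> 1

Answer: 1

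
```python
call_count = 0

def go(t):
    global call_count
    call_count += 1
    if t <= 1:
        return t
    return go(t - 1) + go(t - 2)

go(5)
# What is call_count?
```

Calls(t) = 1 + Calls(t-1) + Calls(t-2); Calls(0)=Calls(1)=1. For t=5 this gives 15.

Answer: 15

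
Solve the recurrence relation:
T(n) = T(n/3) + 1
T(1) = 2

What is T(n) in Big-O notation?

Each step divides n by 3 and adds 1. After log_3(n) steps we reach T(1)=2. So T(n) = 1·log_3(n) + 2 = O(log n).

Answer: O(log n)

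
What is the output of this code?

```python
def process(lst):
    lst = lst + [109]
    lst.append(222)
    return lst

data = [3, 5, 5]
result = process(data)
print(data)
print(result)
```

Key concept: rebinding parameter vs mutation.
Step by step:
`data = [3, 5, 5]` → data = [3, 5, 5]
`result = process(data)` → result = [3, 5, 5, 109, 222]
`print(data)` → prints [3, 5, 5]
`print(result)` → prints [3, 5, 5, 109, 222]

Answer:
[3, 5, 5]
[3, 5, 5, 109, 222]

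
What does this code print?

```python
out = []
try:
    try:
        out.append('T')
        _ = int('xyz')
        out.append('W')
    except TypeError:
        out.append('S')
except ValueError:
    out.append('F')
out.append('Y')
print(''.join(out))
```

Execution trace: 'T' (try body) → 'F' (outer except ValueError) → 'Y' (after the try/except). Output: TFY

Answer: TFY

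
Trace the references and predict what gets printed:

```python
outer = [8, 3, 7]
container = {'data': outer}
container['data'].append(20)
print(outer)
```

Key concept: dict holds reference to list.
Step by step:
`outer = [8, 3, 7]` → outer = [8, 3, 7]
`container = {'data': outer}` → container = {'data': [8, 3, 7]}
`container['data'].append(20)` → outer = [8, 3, 7, 20]; container = {'data': [8, 3, 7, 20]}
`print(outer)` → prints [8, 3, 7, 20]

Answer: [8, 3, 7, 20]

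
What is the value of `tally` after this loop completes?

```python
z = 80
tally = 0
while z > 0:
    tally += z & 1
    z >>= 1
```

Count set bits in 80 (binary: 0b1010000)
`tally` takes the values: 0 → 1 → 2

Answer: 2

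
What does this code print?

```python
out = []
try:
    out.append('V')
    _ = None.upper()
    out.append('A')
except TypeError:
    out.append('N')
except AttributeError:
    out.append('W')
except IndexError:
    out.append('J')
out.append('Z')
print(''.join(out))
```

Execution trace: 'V' (try body) → 'W' (except AttributeError) → 'Z' (after the try/except). Output: VWZ

Answer: VWZ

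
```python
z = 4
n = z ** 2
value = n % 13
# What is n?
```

Trace:
`z = 4` → z = 4
`n = z ** 2` → n = 16
`value = n % 13` → value = 3
So n = 16

Answer: 16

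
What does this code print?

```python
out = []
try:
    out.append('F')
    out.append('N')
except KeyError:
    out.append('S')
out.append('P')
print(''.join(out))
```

Execution trace: 'F' (try body) → 'N' (try body, no exception) → 'P' (after the try/except). Output: FNP

Answer: FNP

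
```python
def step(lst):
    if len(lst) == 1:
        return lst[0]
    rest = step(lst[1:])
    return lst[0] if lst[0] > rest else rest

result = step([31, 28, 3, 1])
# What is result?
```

Recursive max over [31, 28, 3, 1] = 31

Answer: 31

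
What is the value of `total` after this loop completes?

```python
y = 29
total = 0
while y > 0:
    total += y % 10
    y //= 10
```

Sum digits of 29
`total` takes the values: 0 → 9 → 11

Answer: 11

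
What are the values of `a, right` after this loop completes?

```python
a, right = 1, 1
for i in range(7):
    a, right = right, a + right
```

Fibonacci: after 7 iterations
`a, right` takes the values: (1, 1) → (1, 2) → (2, 3) → (3, 5) → (5, 8) → (8, 13) → (13, 21) → (21, 34)

Answer: 21, 34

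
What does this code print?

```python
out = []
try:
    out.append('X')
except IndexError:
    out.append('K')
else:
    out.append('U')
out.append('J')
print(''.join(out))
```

Execution trace: 'X' (try body, no exception) → 'U' (else) → 'J' (after the try/except). Output: XUJ

Answer: XUJ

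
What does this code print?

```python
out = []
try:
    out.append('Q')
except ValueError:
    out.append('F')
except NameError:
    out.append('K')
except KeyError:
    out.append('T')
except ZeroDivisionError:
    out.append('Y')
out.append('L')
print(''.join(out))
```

Execution trace: 'Q' (try body, no exception) → 'L' (after the try/except). Output: QL

Answer: QL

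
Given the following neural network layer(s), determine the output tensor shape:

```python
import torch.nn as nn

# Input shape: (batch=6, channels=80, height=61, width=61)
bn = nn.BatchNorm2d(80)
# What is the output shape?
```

Input: (6, 80, 61, 61) -> Output: (6, 80, 61, 61)

Answer: (6, 80, 61, 61)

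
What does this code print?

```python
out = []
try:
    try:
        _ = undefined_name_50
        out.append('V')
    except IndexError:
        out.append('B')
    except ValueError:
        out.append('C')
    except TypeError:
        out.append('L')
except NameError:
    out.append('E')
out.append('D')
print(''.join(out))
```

Execution trace: 'E' (outer except NameError) → 'D' (after the try/except). Output: ED

Answer: ED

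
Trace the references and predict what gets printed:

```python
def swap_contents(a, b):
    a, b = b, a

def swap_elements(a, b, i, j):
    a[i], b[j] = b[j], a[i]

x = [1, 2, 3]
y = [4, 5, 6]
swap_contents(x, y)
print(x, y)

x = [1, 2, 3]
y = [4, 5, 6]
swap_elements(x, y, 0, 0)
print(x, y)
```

Key concept: parameter rebinding vs mutation.
Step by step:
`x = [1, 2, 3]` → x = [1, 2, 3]
`y = [4, 5, 6]` → y = [4, 5, 6]
`swap_contents(x, y)` → no visible change to tracked variables
`print(x, y)` → prints [1, 2, 3] [4, 5, 6]
`x = [1, 2, 3]` → x = [1, 2, 3]
`y = [4, 5, 6]` → y = [4, 5, 6]
`swap_elements(x, y, 0, 0)` → x = [4, 2, 3]; y = [1, 5, 6]
`print(x, y)` → prints [4, 2, 3] [1, 5, 6]

Answer:
[1, 2, 3] [4, 5, 6]
[4, 2, 3] [1, 5, 6]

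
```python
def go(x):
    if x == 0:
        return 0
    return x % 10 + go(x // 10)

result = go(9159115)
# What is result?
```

Sum of digits of 9159115: 5 + 1 + 1 + 9 + 5 + 1 + 9 = 31

Answer: 31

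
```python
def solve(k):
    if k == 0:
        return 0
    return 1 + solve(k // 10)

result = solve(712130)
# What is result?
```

Count of digits of 712130: 6

Answer: 6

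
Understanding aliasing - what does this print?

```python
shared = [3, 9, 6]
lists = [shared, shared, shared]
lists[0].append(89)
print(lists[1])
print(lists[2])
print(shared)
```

Key concept: list of same reference.
Step by step:
`shared = [3, 9, 6]` → shared = [3, 9, 6]
`lists = [shared, shared, shared]` → lists = [[3, 9, 6], [3, 9, 6], [3, 9, 6]]
`lists[0].append(89)` → shared = [3, 9, 6, 89]; lists = [[3, 9, 6, 89], [3, 9, 6, 89], [3, 9, 6, 89]]
`print(lists[1])` → prints [3, 9, 6, 89]
`print(lists[2])` → prints [3, 9, 6, 89]
`print(shared)` → prints [3, 9, 6, 89]

Answer:
[3, 9, 6, 89]
[3, 9, 6, 89]
[3, 9, 6, 89]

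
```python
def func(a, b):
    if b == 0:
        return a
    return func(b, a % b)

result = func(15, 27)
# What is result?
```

func(15, 27) -> func(27, 15) -> func(15, 12) -> func(12, 3) -> func(3, 0) -> 3

Answer: 3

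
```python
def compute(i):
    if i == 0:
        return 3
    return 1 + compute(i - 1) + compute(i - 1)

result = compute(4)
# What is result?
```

compute(i) = 1 + 2·compute(i-1), compute(0)=3. Closed form: (3+1)·2^4 - 1 = 63.

Answer: 63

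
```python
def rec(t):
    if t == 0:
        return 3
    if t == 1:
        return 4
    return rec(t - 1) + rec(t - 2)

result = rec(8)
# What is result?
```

Build up from base cases: rec(0)=3, rec(1)=4, rec(2)=7, rec(3)=11, rec(4)=18, rec(5)=29, rec(6)=47, ..., rec(8)=123

Answer: 123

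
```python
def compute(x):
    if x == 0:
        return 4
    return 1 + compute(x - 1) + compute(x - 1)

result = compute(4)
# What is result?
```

compute(x) = 1 + 2·compute(x-1), compute(0)=4. Closed form: (4+1)·2^4 - 1 = 79.

Answer: 79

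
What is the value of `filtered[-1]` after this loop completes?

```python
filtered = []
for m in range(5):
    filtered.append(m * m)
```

Last element of squares 0 to 4
`filtered` takes the values: [] → [0] → [0, 1] → [0, 1, 4] → [0, 1, 4, 9] → [0, 1, 4, 9, 16]
So `filtered[-1]` = 16

Answer: 16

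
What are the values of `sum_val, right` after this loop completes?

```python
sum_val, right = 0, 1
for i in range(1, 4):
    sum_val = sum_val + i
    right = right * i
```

Sum and factorial of 1 to 3
`sum_val, right` takes the values: (0, 1) → (1, 1) → (3, 1) → (3, 2) → (6, 2) → (6, 6)

Answer: 6, 6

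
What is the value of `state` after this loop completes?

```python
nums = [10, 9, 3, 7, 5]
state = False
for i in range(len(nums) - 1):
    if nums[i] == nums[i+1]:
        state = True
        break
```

Check consecutive duplicates in [10, 9, 3, 7, 5]
`state` takes the values: False

Answer: False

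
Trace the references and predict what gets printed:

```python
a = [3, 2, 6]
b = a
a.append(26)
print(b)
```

Key concept: basic list aliasing.
Step by step:
`a = [3, 2, 6]` → a = [3, 2, 6]
`b = a` → b = [3, 2, 6] (same object as a)
`a.append(26)` → a = [3, 2, 6, 26] (same object as b); b = [3, 2, 6, 26] (same object as a)
`print(b)` → prints [3, 2, 6, 26]

Answer: [3, 2, 6, 26]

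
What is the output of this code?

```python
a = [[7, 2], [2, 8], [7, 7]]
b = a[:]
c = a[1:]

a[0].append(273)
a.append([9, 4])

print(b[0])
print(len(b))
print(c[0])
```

Key concept: slice with nested mutation.
Step by step:
`a = [[7, 2], [2, 8], [7, 7]]` → a = [[7, 2], [2, 8], [7, 7]]
`b = a[:]` → b = [[7, 2], [2, 8], [7, 7]]
`c = a[1:]` → c = [[2, 8], [7, 7]]
`a[0].append(273)` → a = [[7, 2, 273], [2, 8], [7, 7]]; b = [[7, 2, 273], [2, 8], [7, 7]]
`a.append([9, 4])` → a = [[7, 2, 273], [2, 8], [7, 7], [9, 4]]
`print(b[0])` → prints [7, 2, 273]
`print(len(b))` → prints 3
`print(c[0])` → prints [2, 8]

Answer:
[7, 2, 273]
3
[2, 8]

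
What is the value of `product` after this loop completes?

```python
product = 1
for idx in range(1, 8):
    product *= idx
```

7! = 5040
`product` takes the values: 1 → 2 → 6 → 24 → 120 → 720 → 5040

Answer: 5040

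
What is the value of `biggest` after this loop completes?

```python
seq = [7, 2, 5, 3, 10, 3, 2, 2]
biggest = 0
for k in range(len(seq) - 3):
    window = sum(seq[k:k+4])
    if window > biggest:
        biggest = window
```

Max sum of 4-element window in [7, 2, 5, 3, 10, 3, 2, 2]
`biggest` takes the values: 0 → 17 → 20 → 21

Answer: 21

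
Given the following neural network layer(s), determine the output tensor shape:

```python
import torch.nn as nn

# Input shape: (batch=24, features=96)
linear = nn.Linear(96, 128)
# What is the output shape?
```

Input: (24, 96) -> Output: (24, 128)

Answer: (24, 128)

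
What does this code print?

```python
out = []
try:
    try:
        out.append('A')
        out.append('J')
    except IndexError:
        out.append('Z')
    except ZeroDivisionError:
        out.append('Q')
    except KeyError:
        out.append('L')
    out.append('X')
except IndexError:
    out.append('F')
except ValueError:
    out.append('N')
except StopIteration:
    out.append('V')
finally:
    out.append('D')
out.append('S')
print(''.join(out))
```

Execution trace: 'A' (inner try body) → 'J' (inner try body, no exception) → 'X' (try body, no exception) → 'D' (finally) → 'S' (after the try/except). Output: AJXDS

Answer: AJXDS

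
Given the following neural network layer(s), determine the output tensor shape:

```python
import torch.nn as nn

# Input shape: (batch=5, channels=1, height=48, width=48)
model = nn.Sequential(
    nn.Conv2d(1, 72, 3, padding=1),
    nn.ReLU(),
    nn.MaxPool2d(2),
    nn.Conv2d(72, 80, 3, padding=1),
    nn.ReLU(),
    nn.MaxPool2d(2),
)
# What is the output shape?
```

Input: (5, 1, 48, 48) -> after first Conv2d: (5, 72, 48, 48) -> after first MaxPool2d: (5, 72, 24, 24) -> after second Conv2d: (5, 80, 24, 24) -> Output: (5, 80, 12, 12)

Answer: (5, 80, 12, 12)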